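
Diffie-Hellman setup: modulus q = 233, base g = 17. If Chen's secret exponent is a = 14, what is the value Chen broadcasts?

Public value = 17^14 mod 233.
17^1 ≡ 17 (mod 233)
17^2 = (17^1)^2 ≡ 17^2 = 289 ≡ 56 (mod 233)
17^4 = (17^2)^2 ≡ 56^2 = 3136 ≡ 107 (mod 233)
17^8 = (17^4)^2 ≡ 107^2 = 11449 ≡ 32 (mod 233)
17^14 = 17^8 · 17^4 · 17^2 ≡ 32 · 107 · 56 ≡ 218 (mod 233).

218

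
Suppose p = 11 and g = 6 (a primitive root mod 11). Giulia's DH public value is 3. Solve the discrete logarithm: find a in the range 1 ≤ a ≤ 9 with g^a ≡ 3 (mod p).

Try successive powers of 6 modulo 11:
6^1 ≡ 6
6^2 ≡ 3
Found: a = 2.

2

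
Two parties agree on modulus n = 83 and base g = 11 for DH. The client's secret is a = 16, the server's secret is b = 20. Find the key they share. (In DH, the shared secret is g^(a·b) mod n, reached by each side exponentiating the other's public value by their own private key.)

The client sends A = g^a mod n = 11^16 mod 83.
11^1 ≡ 11 (mod 83)
11^2 = (11^1)^2 ≡ 11^2 = 121 ≡ 38 (mod 83)
11^4 = (11^2)^2 ≡ 38^2 = 1444 ≡ 33 (mod 83)
11^8 = (11^4)^2 ≡ 33^2 = 1089 ≡ 10 (mod 83)
11^16 = (11^8)^2 ≡ 10^2 = 100 ≡ 17 (mod 83)
So A = 17. The server then computes K = A^b mod n = 17^20 mod 83.
17^1 ≡ 17 (mod 83)
17^2 = (17^1)^2 ≡ 17^2 = 289 ≡ 40 (mod 83)
17^4 = (17^2)^2 ≡ 40^2 = 1600 ≡ 23 (mod 83)
17^8 = (17^4)^2 ≡ 23^2 = 529 ≡ 31 (mod 83)
17^16 = (17^8)^2 ≡ 31^2 = 961 ≡ 48 (mod 83)
17^20 = 17^16 · 17^4 ≡ 48 · 23 ≡ 25 (mod 83).

25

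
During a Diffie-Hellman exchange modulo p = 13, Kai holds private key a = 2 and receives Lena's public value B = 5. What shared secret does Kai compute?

12

Shared key K = 5^2 mod 13.
5^1 ≡ 5 (mod 13)
5^2 = (5^1)^2 ≡ 5^2 = 25 ≡ 12 (mod 13)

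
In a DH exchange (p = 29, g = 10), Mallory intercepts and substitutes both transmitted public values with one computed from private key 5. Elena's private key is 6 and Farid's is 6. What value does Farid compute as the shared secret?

Farid receives Mallory's public value M = 10^5 mod 29 instead of the honest one.
10^1 ≡ 10 (mod 29)
10^2 = (10^1)^2 ≡ 10^2 = 100 ≡ 13 (mod 29)
10^4 = (10^2)^2 ≡ 13^2 = 169 ≡ 24 (mod 29)
10^5 = 10^4 · 10^1 ≡ 24 · 10 ≡ 8 (mod 29).
So M = 8. Farid computes K = M^6 mod 29.
8^1 ≡ 8 (mod 29)
8^2 = (8^1)^2 ≡ 8^2 = 64 ≡ 6 (mod 29)
8^4 = (8^2)^2 ≡ 6^2 = 36 ≡ 7 (mod 29)
8^6 = 8^4 · 8^2 ≡ 7 · 6 ≡ 13 (mod 29).

13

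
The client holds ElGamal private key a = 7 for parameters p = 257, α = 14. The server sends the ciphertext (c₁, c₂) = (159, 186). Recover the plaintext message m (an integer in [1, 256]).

Shared mask s = c₁^a mod p = 159^7 mod 257.
159^1 ≡ 159 (mod 257)
159^2 = (159^1)^2 ≡ 159^2 = 25281 ≡ 95 (mod 257)
159^4 = (159^2)^2 ≡ 95^2 = 9025 ≡ 30 (mod 257)
159^7 = 159^4 · 159^2 · 159^1 ≡ 30 · 95 · 159 ≡ 59 (mod 257).
So s = 59; s⁻¹ ≡ 61 (mod 257).
m = c₂ · s⁻¹ mod 257 = 186 · 61 mod 257 = 38.

38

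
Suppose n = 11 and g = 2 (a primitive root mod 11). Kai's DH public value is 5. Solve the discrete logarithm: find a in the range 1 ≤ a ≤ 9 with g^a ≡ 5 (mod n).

4

Try successive powers of 2 modulo 11:
2^1 ≡ 2
2^2 ≡ 4
2^3 ≡ 8
2^4 ≡ 5
Found: a = 4.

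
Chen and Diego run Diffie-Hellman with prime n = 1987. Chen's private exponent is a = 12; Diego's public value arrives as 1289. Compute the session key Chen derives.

Shared key K = 1289^12 mod 1987.
1289^1 ≡ 1289 (mod 1987)
1289^2 = (1289^1)^2 ≡ 1289^2 = 1661521 ≡ 389 (mod 1987)
1289^4 = (1289^2)^2 ≡ 389^2 = 151321 ≡ 309 (mod 1987)
1289^8 = (1289^4)^2 ≡ 309^2 = 95481 ≡ 105 (mod 1987)
1289^12 = 1289^8 · 1289^4 ≡ 105 · 309 ≡ 653 (mod 1987).

653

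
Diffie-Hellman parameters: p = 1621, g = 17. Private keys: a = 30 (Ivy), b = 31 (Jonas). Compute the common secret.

Ivy sends A = g^a mod p = 17^30 mod 1621.
17^1 ≡ 17 (mod 1621)
17^2 = (17^1)^2 ≡ 17^2 = 289 ≡ 289 (mod 1621)
17^4 = (17^2)^2 ≡ 289^2 = 83521 ≡ 850 (mod 1621)
17^8 = (17^4)^2 ≡ 850^2 = 722500 ≡ 1155 (mod 1621)
17^16 = (17^8)^2 ≡ 1155^2 = 1334025 ≡ 1563 (mod 1621)
17^30 = 17^16 · 17^8 · 17^4 · 17^2 ≡ 1563 · 1155 · 850 · 289 ≡ 236 (mod 1621).
So A = 236. Jonas then computes K = A^b mod p = 236^31 mod 1621.
236^1 ≡ 236 (mod 1621)
236^2 = (236^1)^2 ≡ 236^2 = 55696 ≡ 582 (mod 1621)
236^4 = (236^2)^2 ≡ 582^2 = 338724 ≡ 1556 (mod 1621)
236^8 = (236^4)^2 ≡ 1556^2 = 2421136 ≡ 983 (mod 1621)
236^16 = (236^8)^2 ≡ 983^2 = 966289 ≡ 173 (mod 1621)
236^31 = 236^16 · 236^8 · 236^4 · 236^2 · 236^1 ≡ 173 · 983 · 1556 · 582 · 236 ≡ 65 (mod 1621).

65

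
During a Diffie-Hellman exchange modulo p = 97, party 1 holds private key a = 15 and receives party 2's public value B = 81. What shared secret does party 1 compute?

75

Shared key K = 81^15 mod 97.
81^1 ≡ 81 (mod 97)
81^2 = (81^1)^2 ≡ 81^2 = 6561 ≡ 62 (mod 97)
81^4 = (81^2)^2 ≡ 62^2 = 3844 ≡ 61 (mod 97)
81^8 = (81^4)^2 ≡ 61^2 = 3721 ≡ 35 (mod 97)
81^15 = 81^8 · 81^4 · 81^2 · 81^1 ≡ 35 · 61 · 62 · 81 ≡ 75 (mod 97).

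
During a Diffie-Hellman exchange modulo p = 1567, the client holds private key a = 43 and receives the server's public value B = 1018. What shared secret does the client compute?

1133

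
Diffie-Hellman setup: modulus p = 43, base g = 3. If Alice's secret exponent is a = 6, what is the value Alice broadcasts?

41

Public value = 3^6 mod 43.
3^1 ≡ 3 (mod 43)
3^2 = (3^1)^2 ≡ 3^2 = 9 ≡ 9 (mod 43)
3^4 = (3^2)^2 ≡ 9^2 = 81 ≡ 38 (mod 43)
3^6 = 3^4 · 3^2 ≡ 38 · 9 ≡ 41 (mod 43).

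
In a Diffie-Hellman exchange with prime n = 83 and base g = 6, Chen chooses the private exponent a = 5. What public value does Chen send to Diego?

57

Public value = 6^5 mod 83.
6^1 ≡ 6 (mod 83)
6^2 = (6^1)^2 ≡ 6^2 = 36 ≡ 36 (mod 83)
6^4 = (6^2)^2 ≡ 36^2 = 1296 ≡ 51 (mod 83)
6^5 = 6^4 · 6^1 ≡ 51 · 6 ≡ 57 (mod 83).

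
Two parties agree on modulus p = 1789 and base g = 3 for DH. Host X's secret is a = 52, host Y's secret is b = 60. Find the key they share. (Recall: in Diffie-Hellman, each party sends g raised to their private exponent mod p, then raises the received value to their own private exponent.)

447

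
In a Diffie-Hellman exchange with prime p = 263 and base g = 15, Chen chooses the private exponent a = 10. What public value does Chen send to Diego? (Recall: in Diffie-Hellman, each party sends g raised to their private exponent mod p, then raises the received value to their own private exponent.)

Public value = 15^10 (mod 263).
15^1 ≡ 15 (mod 263)
15^2 = (15^1)^2 ≡ 15^2 = 225 ≡ 225 (mod 263)
15^4 = (15^2)^2 ≡ 225^2 = 50625 ≡ 129 (mod 263)
15^8 = (15^4)^2 ≡ 129^2 = 16641 ≡ 72 (mod 263)
15^10 = 15^8 · 15^2 ≡ 72 · 225 ≡ 157 (mod 263).

157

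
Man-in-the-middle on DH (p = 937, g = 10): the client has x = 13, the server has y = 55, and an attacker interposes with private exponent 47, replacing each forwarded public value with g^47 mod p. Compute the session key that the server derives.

794

The server receives an attacker's public value M = 10^47 mod 937 instead of the honest one.
10^1 ≡ 10 (mod 937)
10^2 = (10^1)^2 ≡ 10^2 = 100 ≡ 100 (mod 937)
10^4 = (10^2)^2 ≡ 100^2 = 10000 ≡ 630 (mod 937)
10^8 = (10^4)^2 ≡ 630^2 = 396900 ≡ 549 (mod 937)
10^16 = (10^8)^2 ≡ 549^2 = 301401 ≡ 624 (mod 937)
10^32 = (10^16)^2 ≡ 624^2 = 389376 ≡ 521 (mod 937)
10^47 = 10^32 · 10^8 · 10^4 · 10^2 · 10^1 ≡ 521 · 549 · 630 · 100 · 10 ≡ 465 (mod 937).
So M = 465. The server computes K = M^55 mod 937.
465^1 ≡ 465 (mod 937)
465^2 = (465^1)^2 ≡ 465^2 = 216225 ≡ 715 (mod 937)
465^4 = (465^2)^2 ≡ 715^2 = 511225 ≡ 560 (mod 937)
465^8 = (465^4)^2 ≡ 560^2 = 313600 ≡ 642 (mod 937)
465^16 = (465^8)^2 ≡ 642^2 = 412164 ≡ 821 (mod 937)
465^32 = (465^16)^2 ≡ 821^2 = 674041 ≡ 338 (mod 937)
465^55 = 465^32 · 465^16 · 465^4 · 465^2 · 465^1 ≡ 338 · 821 · 560 · 715 · 465 ≡ 794 (mod 937).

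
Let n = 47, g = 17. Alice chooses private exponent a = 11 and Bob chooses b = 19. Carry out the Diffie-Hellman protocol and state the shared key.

7

Alice sends A = g^a mod n = 17^11 mod 47.
17^1 ≡ 17 (mod 47)
17^2 = (17^1)^2 ≡ 17^2 = 289 ≡ 7 (mod 47)
17^4 = (17^2)^2 ≡ 7^2 = 49 ≡ 2 (mod 47)
17^8 = (17^4)^2 ≡ 2^2 = 4 ≡ 4 (mod 47)
17^11 = 17^8 · 17^2 · 17^1 ≡ 4 · 7 · 17 ≡ 6 (mod 47).
So A = 6. Bob then computes K = A^b mod n = 6^19 mod 47.
6^1 ≡ 6 (mod 47)
6^2 = (6^1)^2 ≡ 6^2 = 36 ≡ 36 (mod 47)
6^4 = (6^2)^2 ≡ 36^2 = 1296 ≡ 27 (mod 47)
6^8 = (6^4)^2 ≡ 27^2 = 729 ≡ 24 (mod 47)
6^16 = (6^8)^2 ≡ 24^2 = 576 ≡ 12 (mod 47)
6^19 = 6^16 · 6^2 · 6^1 ≡ 12 · 36 · 6 ≡ 7 (mod 47).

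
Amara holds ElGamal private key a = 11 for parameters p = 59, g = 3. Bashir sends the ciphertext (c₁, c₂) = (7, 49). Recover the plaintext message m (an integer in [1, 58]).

25

Shared mask s = c₁^a mod p = 7^11 mod 59.
7^1 ≡ 7 (mod 59)
7^2 = (7^1)^2 ≡ 7^2 = 49 ≡ 49 (mod 59)
7^4 = (7^2)^2 ≡ 49^2 = 2401 ≡ 41 (mod 59)
7^8 = (7^4)^2 ≡ 41^2 = 1681 ≡ 29 (mod 59)
7^11 = 7^8 · 7^2 · 7^1 ≡ 29 · 49 · 7 ≡ 35 (mod 59).
So s = 35; s⁻¹ ≡ 27 (mod 59).
m = c₂ · s⁻¹ mod 59 = 49 · 27 mod 59 = 25.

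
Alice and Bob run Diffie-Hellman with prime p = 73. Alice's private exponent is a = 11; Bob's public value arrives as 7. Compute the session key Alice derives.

52

Shared key K = 7^11 mod 73.
7^1 ≡ 7 (mod 73)
7^2 = (7^1)^2 ≡ 7^2 = 49 ≡ 49 (mod 73)
7^4 = (7^2)^2 ≡ 49^2 = 2401 ≡ 65 (mod 73)
7^8 = (7^4)^2 ≡ 65^2 = 4225 ≡ 64 (mod 73)
7^11 = 7^8 · 7^2 · 7^1 ≡ 64 · 49 · 7 ≡ 52 (mod 73).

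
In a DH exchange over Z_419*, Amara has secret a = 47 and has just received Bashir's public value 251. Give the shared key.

325

Shared key K = 251^47 mod 419.
251^1 ≡ 251 (mod 419)
251^2 = (251^1)^2 ≡ 251^2 = 63001 ≡ 151 (mod 419)
251^4 = (251^2)^2 ≡ 151^2 = 22801 ≡ 175 (mod 419)
251^8 = (251^4)^2 ≡ 175^2 = 30625 ≡ 38 (mod 419)
251^16 = (251^8)^2 ≡ 38^2 = 1444 ≡ 187 (mod 419)
251^32 = (251^16)^2 ≡ 187^2 = 34969 ≡ 192 (mod 419)
251^47 = 251^32 · 251^8 · 251^4 · 251^2 · 251^1 ≡ 192 · 38 · 175 · 151 · 251 ≡ 325 (mod 419).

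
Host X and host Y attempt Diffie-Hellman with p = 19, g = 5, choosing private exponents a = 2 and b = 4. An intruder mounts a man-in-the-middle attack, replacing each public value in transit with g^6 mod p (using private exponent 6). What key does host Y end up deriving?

7

Host Y receives an intruder's public value M = 5^6 mod 19 instead of the honest one.
5^1 ≡ 5 (mod 19)
5^2 = (5^1)^2 ≡ 5^2 = 25 ≡ 6 (mod 19)
5^4 = (5^2)^2 ≡ 6^2 = 36 ≡ 17 (mod 19)
5^6 = 5^4 · 5^2 ≡ 17 · 6 ≡ 7 (mod 19).
So M = 7. Host Y computes K = M^4 mod 19.
7^1 ≡ 7 (mod 19)
7^2 = (7^1)^2 ≡ 7^2 = 49 ≡ 11 (mod 19)
7^4 = (7^2)^2 ≡ 11^2 = 121 ≡ 7 (mod 19)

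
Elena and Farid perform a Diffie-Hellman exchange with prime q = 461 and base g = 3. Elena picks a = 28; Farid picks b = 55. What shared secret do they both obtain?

441

Elena sends A = g^a mod q = 3^28 mod 461.
3^1 ≡ 3 (mod 461)
3^2 = (3^1)^2 ≡ 3^2 = 9 ≡ 9 (mod 461)
3^4 = (3^2)^2 ≡ 9^2 = 81 ≡ 81 (mod 461)
3^8 = (3^4)^2 ≡ 81^2 = 6561 ≡ 107 (mod 461)
3^16 = (3^8)^2 ≡ 107^2 = 11449 ≡ 385 (mod 461)
3^28 = 3^16 · 3^8 · 3^4 ≡ 385 · 107 · 81 ≡ 77 (mod 461).
So A = 77. Farid then computes K = A^b mod q = 77^55 mod 461.
77^1 ≡ 77 (mod 461)
77^2 = (77^1)^2 ≡ 77^2 = 5929 ≡ 397 (mod 461)
77^4 = (77^2)^2 ≡ 397^2 = 157609 ≡ 408 (mod 461)
77^8 = (77^4)^2 ≡ 408^2 = 166464 ≡ 43 (mod 461)
77^16 = (77^8)^2 ≡ 43^2 = 1849 ≡ 5 (mod 461)
77^32 = (77^16)^2 ≡ 5^2 = 25 ≡ 25 (mod 461)
77^55 = 77^32 · 77^16 · 77^4 · 77^2 · 77^1 ≡ 25 · 5 · 408 · 397 · 77 ≡ 441 (mod 461).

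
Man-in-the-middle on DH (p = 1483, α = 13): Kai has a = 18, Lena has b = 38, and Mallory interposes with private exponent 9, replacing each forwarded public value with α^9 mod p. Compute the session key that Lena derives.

Lena receives Mallory's public value M = 13^9 mod 1483 instead of the honest one.
13^1 ≡ 13 (mod 1483)
13^2 = (13^1)^2 ≡ 13^2 = 169 ≡ 169 (mod 1483)
13^4 = (13^2)^2 ≡ 169^2 = 28561 ≡ 384 (mod 1483)
13^8 = (13^4)^2 ≡ 384^2 = 147456 ≡ 639 (mod 1483)
13^9 = 13^8 · 13^1 ≡ 639 · 13 ≡ 892 (mod 1483).
So M = 892. Lena computes K = M^38 mod 1483.
892^1 ≡ 892 (mod 1483)
892^2 = (892^1)^2 ≡ 892^2 = 795664 ≡ 776 (mod 1483)
892^4 = (892^2)^2 ≡ 776^2 = 602176 ≡ 78 (mod 1483)
892^8 = (892^4)^2 ≡ 78^2 = 6084 ≡ 152 (mod 1483)
892^16 = (892^8)^2 ≡ 152^2 = 23104 ≡ 859 (mod 1483)
892^32 = (892^16)^2 ≡ 859^2 = 737881 ≡ 830 (mod 1483)
892^38 = 892^32 · 892^4 · 892^2 ≡ 830 · 78 · 776 ≡ 132 (mod 1483).

132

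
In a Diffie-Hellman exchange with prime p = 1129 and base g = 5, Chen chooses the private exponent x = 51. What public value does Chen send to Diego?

894

Public value = 5^{51} \pmod{1129}.
5^1 ≡ 5 (mod 1129)
5^2 = (5^1)^2 ≡ 5^2 = 25 ≡ 25 (mod 1129)
5^4 = (5^2)^2 ≡ 25^2 = 625 ≡ 625 (mod 1129)
5^8 = (5^4)^2 ≡ 625^2 = 390625 ≡ 1120 (mod 1129)
5^16 = (5^8)^2 ≡ 1120^2 = 1254400 ≡ 81 (mod 1129)
5^32 = (5^16)^2 ≡ 81^2 = 6561 ≡ 916 (mod 1129)
5^51 = 5^32 · 5^16 · 5^2 · 5^1 ≡ 916 · 81 · 25 · 5 ≡ 894 (mod 1129).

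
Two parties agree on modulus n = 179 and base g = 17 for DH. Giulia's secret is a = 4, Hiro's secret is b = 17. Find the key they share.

Giulia sends A = g^a mod n = 17^4 mod 179.
17^1 ≡ 17 (mod 179)
17^2 = (17^1)^2 ≡ 17^2 = 289 ≡ 110 (mod 179)
17^4 = (17^2)^2 ≡ 110^2 = 12100 ≡ 107 (mod 179)
So A = 107. Hiro then computes K = A^b mod n = 107^17 mod 179.
107^1 ≡ 107 (mod 179)
107^2 = (107^1)^2 ≡ 107^2 = 11449 ≡ 172 (mod 179)
107^4 = (107^2)^2 ≡ 172^2 = 29584 ≡ 49 (mod 179)
107^8 = (107^4)^2 ≡ 49^2 = 2401 ≡ 74 (mod 179)
107^16 = (107^8)^2 ≡ 74^2 = 5476 ≡ 106 (mod 179)
107^17 = 107^16 · 107^1 ≡ 106 · 107 ≡ 65 (mod 179).

65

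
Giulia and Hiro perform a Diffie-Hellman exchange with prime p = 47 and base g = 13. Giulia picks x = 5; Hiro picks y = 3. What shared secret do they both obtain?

Giulia sends A = g^x mod p = 13^5 mod 47.
13^1 ≡ 13 (mod 47)
13^2 = (13^1)^2 ≡ 13^2 = 169 ≡ 28 (mod 47)
13^4 = (13^2)^2 ≡ 28^2 = 784 ≡ 32 (mod 47)
13^5 = 13^4 · 13^1 ≡ 32 · 13 ≡ 40 (mod 47).
So A = 40. Hiro then computes K = A^y mod p = 40^3 mod 47.
40^1 ≡ 40 (mod 47)
40^2 = (40^1)^2 ≡ 40^2 = 1600 ≡ 2 (mod 47)
40^3 = 40^2 · 40^1 ≡ 2 · 40 ≡ 33 (mod 47).

33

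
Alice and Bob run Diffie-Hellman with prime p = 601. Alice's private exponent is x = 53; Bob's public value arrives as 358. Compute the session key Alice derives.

Shared key K = 358^53 mod 601.
358^1 ≡ 358 (mod 601)
358^2 = (358^1)^2 ≡ 358^2 = 128164 ≡ 151 (mod 601)
358^4 = (358^2)^2 ≡ 151^2 = 22801 ≡ 564 (mod 601)
358^8 = (358^4)^2 ≡ 564^2 = 318096 ≡ 167 (mod 601)
358^16 = (358^8)^2 ≡ 167^2 = 27889 ≡ 243 (mod 601)
358^32 = (358^16)^2 ≡ 243^2 = 59049 ≡ 151 (mod 601)
358^53 = 358^32 · 358^16 · 358^4 · 358^1 ≡ 151 · 243 · 564 · 358 ≡ 434 (mod 601).

434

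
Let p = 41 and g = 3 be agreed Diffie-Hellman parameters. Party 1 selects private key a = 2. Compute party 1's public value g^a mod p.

Public value = 3^2 mod 41.
3^1 ≡ 3 (mod 41)
3^2 = (3^1)^2 ≡ 3^2 = 9 ≡ 9 (mod 41)

9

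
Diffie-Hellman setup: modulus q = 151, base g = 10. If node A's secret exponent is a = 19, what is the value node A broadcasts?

43

Public value = 10^19 (mod 151).
10^1 ≡ 10 (mod 151)
10^2 = (10^1)^2 ≡ 10^2 = 100 ≡ 100 (mod 151)
10^4 = (10^2)^2 ≡ 100^2 = 10000 ≡ 34 (mod 151)
10^8 = (10^4)^2 ≡ 34^2 = 1156 ≡ 99 (mod 151)
10^16 = (10^8)^2 ≡ 99^2 = 9801 ≡ 137 (mod 151)
10^19 = 10^16 · 10^2 · 10^1 ≡ 137 · 100 · 10 ≡ 43 (mod 151).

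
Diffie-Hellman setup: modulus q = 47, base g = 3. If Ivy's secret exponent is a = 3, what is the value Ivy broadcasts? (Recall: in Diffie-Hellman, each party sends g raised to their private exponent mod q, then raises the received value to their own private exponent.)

Public value = 3^3 mod 47.
3^1 ≡ 3 (mod 47)
3^2 = (3^1)^2 ≡ 3^2 = 9 ≡ 9 (mod 47)
3^3 = 3^2 · 3^1 ≡ 9 · 3 ≡ 27 (mod 47).

27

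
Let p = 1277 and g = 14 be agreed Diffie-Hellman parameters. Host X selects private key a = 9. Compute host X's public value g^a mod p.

Public value = 14^9 mod 1277.
14^1 ≡ 14 (mod 1277)
14^2 = (14^1)^2 ≡ 14^2 = 196 ≡ 196 (mod 1277)
14^4 = (14^2)^2 ≡ 196^2 = 38416 ≡ 106 (mod 1277)
14^8 = (14^4)^2 ≡ 106^2 = 11236 ≡ 1020 (mod 1277)
14^9 = 14^8 · 14^1 ≡ 1020 · 14 ≡ 233 (mod 1277).

233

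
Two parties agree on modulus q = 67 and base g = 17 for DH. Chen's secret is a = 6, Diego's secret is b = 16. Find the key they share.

Diego sends B = g^b mod q = 17^16 mod 67.
17^1 ≡ 17 (mod 67)
17^2 = (17^1)^2 ≡ 17^2 = 289 ≡ 21 (mod 67)
17^4 = (17^2)^2 ≡ 21^2 = 441 ≡ 39 (mod 67)
17^8 = (17^4)^2 ≡ 39^2 = 1521 ≡ 47 (mod 67)
17^16 = (17^8)^2 ≡ 47^2 = 2209 ≡ 65 (mod 67)
So B = 65. Chen then computes K = B^a mod q = 65^6 mod 67.
65^1 ≡ 65 (mod 67)
65^2 = (65^1)^2 ≡ 65^2 = 4225 ≡ 4 (mod 67)
65^4 = (65^2)^2 ≡ 4^2 = 16 ≡ 16 (mod 67)
65^6 = 65^4 · 65^2 ≡ 16 · 4 ≡ 64 (mod 67).

64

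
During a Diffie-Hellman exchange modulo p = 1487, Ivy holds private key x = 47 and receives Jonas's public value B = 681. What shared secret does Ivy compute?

Shared key K = 681^47 mod 1487.
681^1 ≡ 681 (mod 1487)
681^2 = (681^1)^2 ≡ 681^2 = 463761 ≡ 1304 (mod 1487)
681^4 = (681^2)^2 ≡ 1304^2 = 1700416 ≡ 775 (mod 1487)
681^8 = (681^4)^2 ≡ 775^2 = 600625 ≡ 1364 (mod 1487)
681^16 = (681^8)^2 ≡ 1364^2 = 1860496 ≡ 259 (mod 1487)
681^32 = (681^16)^2 ≡ 259^2 = 67081 ≡ 166 (mod 1487)
681^47 = 681^32 · 681^8 · 681^4 · 681^2 · 681^1 ≡ 166 · 1364 · 775 · 1304 · 681 ≡ 1382 (mod 1487).

1382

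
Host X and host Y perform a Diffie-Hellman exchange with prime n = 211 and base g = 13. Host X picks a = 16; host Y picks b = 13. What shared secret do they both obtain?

Host Y sends B = g^b mod n = 13^13 mod 211.
13^1 ≡ 13 (mod 211)
13^2 = (13^1)^2 ≡ 13^2 = 169 ≡ 169 (mod 211)
13^4 = (13^2)^2 ≡ 169^2 = 28561 ≡ 76 (mod 211)
13^8 = (13^4)^2 ≡ 76^2 = 5776 ≡ 79 (mod 211)
13^13 = 13^8 · 13^4 · 13^1 ≡ 79 · 76 · 13 ≡ 193 (mod 211).
So B = 193. Host X then computes K = B^a mod n = 193^16 mod 211.
193^1 ≡ 193 (mod 211)
193^2 = (193^1)^2 ≡ 193^2 = 37249 ≡ 113 (mod 211)
193^4 = (193^2)^2 ≡ 113^2 = 12769 ≡ 109 (mod 211)
193^8 = (193^4)^2 ≡ 109^2 = 11881 ≡ 65 (mod 211)
193^16 = (193^8)^2 ≡ 65^2 = 4225 ≡ 5 (mod 211)

5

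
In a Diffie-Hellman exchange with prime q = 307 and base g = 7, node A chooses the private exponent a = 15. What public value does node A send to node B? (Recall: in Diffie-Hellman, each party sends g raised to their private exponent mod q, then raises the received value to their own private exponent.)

Public value = 7^15 (mod 307).
7^1 ≡ 7 (mod 307)
7^2 = (7^1)^2 ≡ 7^2 = 49 ≡ 49 (mod 307)
7^4 = (7^2)^2 ≡ 49^2 = 2401 ≡ 252 (mod 307)
7^8 = (7^4)^2 ≡ 252^2 = 63504 ≡ 262 (mod 307)
7^15 = 7^8 · 7^4 · 7^2 · 7^1 ≡ 262 · 252 · 49 · 7 ≡ 70 (mod 307).

70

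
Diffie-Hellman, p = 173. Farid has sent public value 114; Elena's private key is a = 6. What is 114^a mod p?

92

Shared key K = 114^6 mod 173.
114^1 ≡ 114 (mod 173)
114^2 = (114^1)^2 ≡ 114^2 = 12996 ≡ 21 (mod 173)
114^4 = (114^2)^2 ≡ 21^2 = 441 ≡ 95 (mod 173)
114^6 = 114^4 · 114^2 ≡ 95 · 21 ≡ 92 (mod 173).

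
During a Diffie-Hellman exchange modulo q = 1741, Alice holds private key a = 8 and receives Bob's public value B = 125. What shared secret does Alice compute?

Shared key K = 125^8 mod 1741.
125^1 ≡ 125 (mod 1741)
125^2 = (125^1)^2 ≡ 125^2 = 15625 ≡ 1697 (mod 1741)
125^4 = (125^2)^2 ≡ 1697^2 = 2879809 ≡ 195 (mod 1741)
125^8 = (125^4)^2 ≡ 195^2 = 38025 ≡ 1464 (mod 1741)

1464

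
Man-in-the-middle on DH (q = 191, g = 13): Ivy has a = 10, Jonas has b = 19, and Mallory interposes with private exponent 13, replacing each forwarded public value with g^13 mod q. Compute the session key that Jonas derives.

Jonas receives Mallory's public value M = 13^13 mod 191 instead of the honest one.
13^1 ≡ 13 (mod 191)
13^2 = (13^1)^2 ≡ 13^2 = 169 ≡ 169 (mod 191)
13^4 = (13^2)^2 ≡ 169^2 = 28561 ≡ 102 (mod 191)
13^8 = (13^4)^2 ≡ 102^2 = 10404 ≡ 90 (mod 191)
13^13 = 13^8 · 13^4 · 13^1 ≡ 90 · 102 · 13 ≡ 156 (mod 191).
So M = 156. Jonas computes K = M^19 mod 191.
156^1 ≡ 156 (mod 191)
156^2 = (156^1)^2 ≡ 156^2 = 24336 ≡ 79 (mod 191)
156^4 = (156^2)^2 ≡ 79^2 = 6241 ≡ 129 (mod 191)
156^8 = (156^4)^2 ≡ 129^2 = 16641 ≡ 24 (mod 191)
156^16 = (156^8)^2 ≡ 24^2 = 576 ≡ 3 (mod 191)
156^19 = 156^16 · 156^2 · 156^1 ≡ 3 · 79 · 156 ≡ 109 (mod 191).

109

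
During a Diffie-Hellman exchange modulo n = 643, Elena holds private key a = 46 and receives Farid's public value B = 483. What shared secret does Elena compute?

Shared key K = 483^46 mod 643.
483^1 ≡ 483 (mod 643)
483^2 = (483^1)^2 ≡ 483^2 = 233289 ≡ 523 (mod 643)
483^4 = (483^2)^2 ≡ 523^2 = 273529 ≡ 254 (mod 643)
483^8 = (483^4)^2 ≡ 254^2 = 64516 ≡ 216 (mod 643)
483^16 = (483^8)^2 ≡ 216^2 = 46656 ≡ 360 (mod 643)
483^32 = (483^16)^2 ≡ 360^2 = 129600 ≡ 357 (mod 643)
483^46 = 483^32 · 483^8 · 483^4 · 483^2 ≡ 357 · 216 · 254 · 523 ≡ 215 (mod 643).

215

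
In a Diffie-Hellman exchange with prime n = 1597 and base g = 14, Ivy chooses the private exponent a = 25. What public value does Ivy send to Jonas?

979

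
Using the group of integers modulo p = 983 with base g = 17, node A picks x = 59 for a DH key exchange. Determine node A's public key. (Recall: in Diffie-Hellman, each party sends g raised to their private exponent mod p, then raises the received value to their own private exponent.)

388

Public value = 17^59 (mod 983).
17^1 ≡ 17 (mod 983)
17^2 = (17^1)^2 ≡ 17^2 = 289 ≡ 289 (mod 983)
17^4 = (17^2)^2 ≡ 289^2 = 83521 ≡ 949 (mod 983)
17^8 = (17^4)^2 ≡ 949^2 = 900601 ≡ 173 (mod 983)
17^16 = (17^8)^2 ≡ 173^2 = 29929 ≡ 439 (mod 983)
17^32 = (17^16)^2 ≡ 439^2 = 192721 ≡ 53 (mod 983)
17^59 = 17^32 · 17^16 · 17^8 · 17^2 · 17^1 ≡ 53 · 439 · 173 · 289 · 17 ≡ 388 (mod 983).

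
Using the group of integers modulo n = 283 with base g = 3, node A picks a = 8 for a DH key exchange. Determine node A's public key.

Public value = 3^8 mod 283.
3^1 ≡ 3 (mod 283)
3^2 = (3^1)^2 ≡ 3^2 = 9 ≡ 9 (mod 283)
3^4 = (3^2)^2 ≡ 9^2 = 81 ≡ 81 (mod 283)
3^8 = (3^4)^2 ≡ 81^2 = 6561 ≡ 52 (mod 283)

52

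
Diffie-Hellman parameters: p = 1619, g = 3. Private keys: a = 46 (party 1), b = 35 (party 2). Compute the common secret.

400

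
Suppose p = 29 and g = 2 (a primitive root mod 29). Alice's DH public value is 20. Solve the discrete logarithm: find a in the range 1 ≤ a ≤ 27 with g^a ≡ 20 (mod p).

Try successive powers of 2 modulo 29:
2^1 ≡ 2
2^2 ≡ 4
2^3 ≡ 8
2^4 ≡ 16
2^5 ≡ 3
2^6 ≡ 6
2^7 ≡ 12
2^8 ≡ 24
2^9 ≡ 19
2^10 ≡ 9
2^11 ≡ 18
2^12 ≡ 7
2^13 ≡ 14
2^14 ≡ 28
2^15 ≡ 27
2^16 ≡ 25
2^17 ≡ 21
2^18 ≡ 13
2^19 ≡ 26
2^20 ≡ 23
2^21 ≡ 17
2^22 ≡ 5
2^23 ≡ 10
2^24 ≡ 20
Found: a = 24.

24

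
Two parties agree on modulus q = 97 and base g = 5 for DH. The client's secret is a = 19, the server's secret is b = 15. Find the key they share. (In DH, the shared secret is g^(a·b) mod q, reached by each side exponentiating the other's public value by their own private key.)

52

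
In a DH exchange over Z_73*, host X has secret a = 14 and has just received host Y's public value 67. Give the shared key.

Shared key K = 67^14 mod 73.
67^1 ≡ 67 (mod 73)
67^2 = (67^1)^2 ≡ 67^2 = 4489 ≡ 36 (mod 73)
67^4 = (67^2)^2 ≡ 36^2 = 1296 ≡ 55 (mod 73)
67^8 = (67^4)^2 ≡ 55^2 = 3025 ≡ 32 (mod 73)
67^14 = 67^8 · 67^4 · 67^2 ≡ 32 · 55 · 36 ≡ 69 (mod 73).

69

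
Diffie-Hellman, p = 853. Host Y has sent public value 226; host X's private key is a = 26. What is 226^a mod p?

379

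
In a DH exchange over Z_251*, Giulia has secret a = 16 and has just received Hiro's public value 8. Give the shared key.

63

Shared key K = 8^16 mod 251.
8^1 ≡ 8 (mod 251)
8^2 = (8^1)^2 ≡ 8^2 = 64 ≡ 64 (mod 251)
8^4 = (8^2)^2 ≡ 64^2 = 4096 ≡ 80 (mod 251)
8^8 = (8^4)^2 ≡ 80^2 = 6400 ≡ 125 (mod 251)
8^16 = (8^8)^2 ≡ 125^2 = 15625 ≡ 63 (mod 251)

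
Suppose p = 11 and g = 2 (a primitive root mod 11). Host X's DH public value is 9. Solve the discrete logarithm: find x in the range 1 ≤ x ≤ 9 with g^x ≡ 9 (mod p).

6

Try successive powers of 2 modulo 11:
2^1 ≡ 2
2^2 ≡ 4
2^3 ≡ 8
2^4 ≡ 5
2^5 ≡ 10
2^6 ≡ 9
Found: x = 6.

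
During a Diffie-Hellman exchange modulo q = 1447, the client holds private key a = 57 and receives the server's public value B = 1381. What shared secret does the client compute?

Shared key K = 1381^57 mod 1447.
1381^1 ≡ 1381 (mod 1447)
1381^2 = (1381^1)^2 ≡ 1381^2 = 1907161 ≡ 15 (mod 1447)
1381^4 = (1381^2)^2 ≡ 15^2 = 225 ≡ 225 (mod 1447)
1381^8 = (1381^4)^2 ≡ 225^2 = 50625 ≡ 1427 (mod 1447)
1381^16 = (1381^8)^2 ≡ 1427^2 = 2036329 ≡ 400 (mod 1447)
1381^32 = (1381^16)^2 ≡ 400^2 = 160000 ≡ 830 (mod 1447)
1381^57 = 1381^32 · 1381^16 · 1381^8 · 1381^1 ≡ 830 · 400 · 1427 · 1381 ≡ 133 (mod 1447).

133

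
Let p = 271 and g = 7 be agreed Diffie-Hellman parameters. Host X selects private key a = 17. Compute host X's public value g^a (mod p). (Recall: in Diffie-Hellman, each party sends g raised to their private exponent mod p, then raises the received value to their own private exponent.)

Public value = 7^17 (mod 271).
7^1 ≡ 7 (mod 271)
7^2 = (7^1)^2 ≡ 7^2 = 49 ≡ 49 (mod 271)
7^4 = (7^2)^2 ≡ 49^2 = 2401 ≡ 233 (mod 271)
7^8 = (7^4)^2 ≡ 233^2 = 54289 ≡ 89 (mod 271)
7^16 = (7^8)^2 ≡ 89^2 = 7921 ≡ 62 (mod 271)
7^17 = 7^16 · 7^1 ≡ 62 · 7 ≡ 163 (mod 271).

163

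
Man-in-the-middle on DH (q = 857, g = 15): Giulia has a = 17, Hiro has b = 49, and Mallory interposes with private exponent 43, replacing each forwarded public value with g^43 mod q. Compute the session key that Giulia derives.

289

Giulia receives Mallory's public value M = 15^43 mod 857 instead of the honest one.
15^1 ≡ 15 (mod 857)
15^2 = (15^1)^2 ≡ 15^2 = 225 ≡ 225 (mod 857)
15^4 = (15^2)^2 ≡ 225^2 = 50625 ≡ 62 (mod 857)
15^8 = (15^4)^2 ≡ 62^2 = 3844 ≡ 416 (mod 857)
15^16 = (15^8)^2 ≡ 416^2 = 173056 ≡ 799 (mod 857)
15^32 = (15^16)^2 ≡ 799^2 = 638401 ≡ 793 (mod 857)
15^43 = 15^32 · 15^8 · 15^2 · 15^1 ≡ 793 · 416 · 225 · 15 ≡ 450 (mod 857).
So M = 450. Giulia computes K = M^17 mod 857.
450^1 ≡ 450 (mod 857)
450^2 = (450^1)^2 ≡ 450^2 = 202500 ≡ 248 (mod 857)
450^4 = (450^2)^2 ≡ 248^2 = 61504 ≡ 657 (mod 857)
450^8 = (450^4)^2 ≡ 657^2 = 431649 ≡ 578 (mod 857)
450^16 = (450^8)^2 ≡ 578^2 = 334084 ≡ 711 (mod 857)
450^17 = 450^16 · 450^1 ≡ 711 · 450 ≡ 289 (mod 857).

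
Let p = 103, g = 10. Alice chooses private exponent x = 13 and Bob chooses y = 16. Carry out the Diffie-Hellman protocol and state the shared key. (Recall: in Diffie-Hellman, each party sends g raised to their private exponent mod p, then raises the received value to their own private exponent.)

Alice sends A = g^x mod p = 10^13 mod 103.
10^1 ≡ 10 (mod 103)
10^2 = (10^1)^2 ≡ 10^2 = 100 ≡ 100 (mod 103)
10^4 = (10^2)^2 ≡ 100^2 = 10000 ≡ 9 (mod 103)
10^8 = (10^4)^2 ≡ 9^2 = 81 ≡ 81 (mod 103)
10^13 = 10^8 · 10^4 · 10^1 ≡ 81 · 9 · 10 ≡ 80 (mod 103).
So A = 80. Bob then computes K = A^y mod p = 80^16 mod 103.
80^1 ≡ 80 (mod 103)
80^2 = (80^1)^2 ≡ 80^2 = 6400 ≡ 14 (mod 103)
80^4 = (80^2)^2 ≡ 14^2 = 196 ≡ 93 (mod 103)
80^8 = (80^4)^2 ≡ 93^2 = 8649 ≡ 100 (mod 103)
80^16 = (80^8)^2 ≡ 100^2 = 10000 ≡ 9 (mod 103)

9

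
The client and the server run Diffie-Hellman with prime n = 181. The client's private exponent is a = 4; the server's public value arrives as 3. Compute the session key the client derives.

Shared key K = 3^4 mod 181.
3^1 ≡ 3 (mod 181)
3^2 = (3^1)^2 ≡ 3^2 = 9 ≡ 9 (mod 181)
3^4 = (3^2)^2 ≡ 9^2 = 81 ≡ 81 (mod 181)

81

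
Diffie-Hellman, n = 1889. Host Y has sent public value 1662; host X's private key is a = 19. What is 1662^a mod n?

585

Shared key K = 1662^19 mod 1889.
1662^1 ≡ 1662 (mod 1889)
1662^2 = (1662^1)^2 ≡ 1662^2 = 2762244 ≡ 526 (mod 1889)
1662^4 = (1662^2)^2 ≡ 526^2 = 276676 ≡ 882 (mod 1889)
1662^8 = (1662^4)^2 ≡ 882^2 = 777924 ≡ 1545 (mod 1889)
1662^16 = (1662^8)^2 ≡ 1545^2 = 2387025 ≡ 1218 (mod 1889)
1662^19 = 1662^16 · 1662^2 · 1662^1 ≡ 1218 · 526 · 1662 ≡ 585 (mod 1889).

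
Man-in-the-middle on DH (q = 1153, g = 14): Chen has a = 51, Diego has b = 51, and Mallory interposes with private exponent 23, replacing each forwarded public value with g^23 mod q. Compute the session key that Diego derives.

585

Diego receives Mallory's public value M = 14^23 mod 1153 instead of the honest one.
14^1 ≡ 14 (mod 1153)
14^2 = (14^1)^2 ≡ 14^2 = 196 ≡ 196 (mod 1153)
14^4 = (14^2)^2 ≡ 196^2 = 38416 ≡ 367 (mod 1153)
14^8 = (14^4)^2 ≡ 367^2 = 134689 ≡ 941 (mod 1153)
14^16 = (14^8)^2 ≡ 941^2 = 885481 ≡ 1130 (mod 1153)
14^23 = 14^16 · 14^4 · 14^2 · 14^1 ≡ 1130 · 367 · 196 · 14 ≡ 513 (mod 1153).
So M = 513. Diego computes K = M^51 mod 1153.
513^1 ≡ 513 (mod 1153)
513^2 = (513^1)^2 ≡ 513^2 = 263169 ≡ 285 (mod 1153)
513^4 = (513^2)^2 ≡ 285^2 = 81225 ≡ 515 (mod 1153)
513^8 = (513^4)^2 ≡ 515^2 = 265225 ≡ 35 (mod 1153)
513^16 = (513^8)^2 ≡ 35^2 = 1225 ≡ 72 (mod 1153)
513^32 = (513^16)^2 ≡ 72^2 = 5184 ≡ 572 (mod 1153)
513^51 = 513^32 · 513^16 · 513^2 · 513^1 ≡ 572 · 72 · 285 · 513 ≡ 585 (mod 1153).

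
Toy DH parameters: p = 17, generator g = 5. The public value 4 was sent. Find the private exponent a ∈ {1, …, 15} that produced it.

Try successive powers of 5 modulo 17:
5^1 ≡ 5
5^2 ≡ 8
5^3 ≡ 6
5^4 ≡ 13
5^5 ≡ 14
5^6 ≡ 2
5^7 ≡ 10
5^8 ≡ 16
5^9 ≡ 12
5^10 ≡ 9
5^11 ≡ 11
5^12 ≡ 4
Found: a = 12.

12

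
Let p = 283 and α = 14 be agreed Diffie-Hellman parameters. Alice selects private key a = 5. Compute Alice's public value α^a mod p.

Public value = 14^5 mod 283.
14^1 ≡ 14 (mod 283)
14^2 = (14^1)^2 ≡ 14^2 = 196 ≡ 196 (mod 283)
14^4 = (14^2)^2 ≡ 196^2 = 38416 ≡ 211 (mod 283)
14^5 = 14^4 · 14^1 ≡ 211 · 14 ≡ 124 (mod 283).

124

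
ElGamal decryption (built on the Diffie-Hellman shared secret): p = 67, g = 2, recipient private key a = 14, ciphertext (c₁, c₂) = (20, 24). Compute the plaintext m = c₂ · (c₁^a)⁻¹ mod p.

4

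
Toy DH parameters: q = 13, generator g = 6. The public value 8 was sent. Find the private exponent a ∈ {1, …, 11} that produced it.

Try successive powers of 6 modulo 13:
6^1 ≡ 6
6^2 ≡ 10
6^3 ≡ 8
Found: a = 3.

3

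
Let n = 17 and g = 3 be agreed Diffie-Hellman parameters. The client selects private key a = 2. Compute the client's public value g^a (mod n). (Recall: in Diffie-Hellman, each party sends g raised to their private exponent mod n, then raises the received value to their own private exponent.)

9

Public value = 3^2 (mod 17).
3^1 ≡ 3 (mod 17)
3^2 = (3^1)^2 ≡ 3^2 = 9 ≡ 9 (mod 17)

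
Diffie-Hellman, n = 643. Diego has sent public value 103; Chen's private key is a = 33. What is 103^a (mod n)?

Shared key K = 103^33 mod 643.
103^1 ≡ 103 (mod 643)
103^2 = (103^1)^2 ≡ 103^2 = 10609 ≡ 321 (mod 643)
103^4 = (103^2)^2 ≡ 321^2 = 103041 ≡ 161 (mod 643)
103^8 = (103^4)^2 ≡ 161^2 = 25921 ≡ 201 (mod 643)
103^16 = (103^8)^2 ≡ 201^2 = 40401 ≡ 535 (mod 643)
103^32 = (103^16)^2 ≡ 535^2 = 286225 ≡ 90 (mod 643)
103^33 = 103^32 · 103^1 ≡ 90 · 103 ≡ 268 (mod 643).

268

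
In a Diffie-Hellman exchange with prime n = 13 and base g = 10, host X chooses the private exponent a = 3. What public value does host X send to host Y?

Public value = 10^3 (mod 13).
10^1 ≡ 10 (mod 13)
10^2 = (10^1)^2 ≡ 10^2 = 100 ≡ 9 (mod 13)
10^3 = 10^2 · 10^1 ≡ 9 · 10 ≡ 12 (mod 13).

12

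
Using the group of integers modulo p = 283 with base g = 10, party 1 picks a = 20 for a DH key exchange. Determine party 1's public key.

Public value = 10^20 (mod 283).
10^1 ≡ 10 (mod 283)
10^2 = (10^1)^2 ≡ 10^2 = 100 ≡ 100 (mod 283)
10^4 = (10^2)^2 ≡ 100^2 = 10000 ≡ 95 (mod 283)
10^8 = (10^4)^2 ≡ 95^2 = 9025 ≡ 252 (mod 283)
10^16 = (10^8)^2 ≡ 252^2 = 63504 ≡ 112 (mod 283)
10^20 = 10^16 · 10^4 ≡ 112 · 95 ≡ 169 (mod 283).

169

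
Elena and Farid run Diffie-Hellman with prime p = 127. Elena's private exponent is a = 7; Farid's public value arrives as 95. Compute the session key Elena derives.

126

Shared key K = 95^7 mod 127.
95^1 ≡ 95 (mod 127)
95^2 = (95^1)^2 ≡ 95^2 = 9025 ≡ 8 (mod 127)
95^4 = (95^2)^2 ≡ 8^2 = 64 ≡ 64 (mod 127)
95^7 = 95^4 · 95^2 · 95^1 ≡ 64 · 8 · 95 ≡ 126 (mod 127).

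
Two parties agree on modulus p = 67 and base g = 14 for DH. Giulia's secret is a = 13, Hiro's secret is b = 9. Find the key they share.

Hiro sends B = g^b mod p = 14^9 mod 67.
14^1 ≡ 14 (mod 67)
14^2 = (14^1)^2 ≡ 14^2 = 196 ≡ 62 (mod 67)
14^4 = (14^2)^2 ≡ 62^2 = 3844 ≡ 25 (mod 67)
14^8 = (14^4)^2 ≡ 25^2 = 625 ≡ 22 (mod 67)
14^9 = 14^8 · 14^1 ≡ 22 · 14 ≡ 40 (mod 67).
So B = 40. Giulia then computes K = B^a mod p = 40^13 mod 67.
40^1 ≡ 40 (mod 67)
40^2 = (40^1)^2 ≡ 40^2 = 1600 ≡ 59 (mod 67)
40^4 = (40^2)^2 ≡ 59^2 = 3481 ≡ 64 (mod 67)
40^8 = (40^4)^2 ≡ 64^2 = 4096 ≡ 9 (mod 67)
40^13 = 40^8 · 40^4 · 40^1 ≡ 9 · 64 · 40 ≡ 59 (mod 67).

59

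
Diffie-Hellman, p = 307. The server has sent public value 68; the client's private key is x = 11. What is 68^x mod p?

Shared key K = 68^11 mod 307.
68^1 ≡ 68 (mod 307)
68^2 = (68^1)^2 ≡ 68^2 = 4624 ≡ 19 (mod 307)
68^4 = (68^2)^2 ≡ 19^2 = 361 ≡ 54 (mod 307)
68^8 = (68^4)^2 ≡ 54^2 = 2916 ≡ 153 (mod 307)
68^11 = 68^8 · 68^2 · 68^1 ≡ 153 · 19 · 68 ≡ 275 (mod 307).

275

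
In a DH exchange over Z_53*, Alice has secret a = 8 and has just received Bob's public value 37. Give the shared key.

Shared key K = 37^8 mod 53.
37^1 ≡ 37 (mod 53)
37^2 = (37^1)^2 ≡ 37^2 = 1369 ≡ 44 (mod 53)
37^4 = (37^2)^2 ≡ 44^2 = 1936 ≡ 28 (mod 53)
37^8 = (37^4)^2 ≡ 28^2 = 784 ≡ 42 (mod 53)

42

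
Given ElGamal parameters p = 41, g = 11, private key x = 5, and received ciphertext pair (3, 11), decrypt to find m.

Shared mask s = c₁^x mod p = 3^5 mod 41.
3^1 ≡ 3 (mod 41)
3^2 = (3^1)^2 ≡ 3^2 = 9 ≡ 9 (mod 41)
3^4 = (3^2)^2 ≡ 9^2 = 81 ≡ 40 (mod 41)
3^5 = 3^4 · 3^1 ≡ 40 · 3 ≡ 38 (mod 41).
So s = 38; s⁻¹ ≡ 27 (mod 41).
m = c₂ · s⁻¹ mod 41 = 11 · 27 mod 41 = 10.

10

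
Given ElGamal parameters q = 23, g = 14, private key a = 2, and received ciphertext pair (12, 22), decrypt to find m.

Shared mask s = c₁^a mod q = 12^2 mod 23.
12^1 ≡ 12 (mod 23)
12^2 = (12^1)^2 ≡ 12^2 = 144 ≡ 6 (mod 23)
So s = 6; s⁻¹ ≡ 4 (mod 23).
m = c₂ · s⁻¹ mod 23 = 22 · 4 mod 23 = 19.

19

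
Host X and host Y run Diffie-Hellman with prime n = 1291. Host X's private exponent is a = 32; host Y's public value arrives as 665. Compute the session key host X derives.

1133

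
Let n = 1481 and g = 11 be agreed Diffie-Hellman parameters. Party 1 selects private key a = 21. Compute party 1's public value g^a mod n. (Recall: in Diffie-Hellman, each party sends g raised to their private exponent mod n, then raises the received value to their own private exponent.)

Public value = 11^21 mod 1481.
11^1 ≡ 11 (mod 1481)
11^2 = (11^1)^2 ≡ 11^2 = 121 ≡ 121 (mod 1481)
11^4 = (11^2)^2 ≡ 121^2 = 14641 ≡ 1312 (mod 1481)
11^8 = (11^4)^2 ≡ 1312^2 = 1721344 ≡ 422 (mod 1481)
11^16 = (11^8)^2 ≡ 422^2 = 178084 ≡ 364 (mod 1481)
11^21 = 11^16 · 11^4 · 11^1 ≡ 364 · 1312 · 11 ≡ 141 (mod 1481).

141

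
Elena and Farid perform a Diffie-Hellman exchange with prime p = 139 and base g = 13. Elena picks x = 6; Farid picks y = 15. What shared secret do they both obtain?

Farid sends B = g^y mod p = 13^15 mod 139.
13^1 ≡ 13 (mod 139)
13^2 = (13^1)^2 ≡ 13^2 = 169 ≡ 30 (mod 139)
13^4 = (13^2)^2 ≡ 30^2 = 900 ≡ 66 (mod 139)
13^8 = (13^4)^2 ≡ 66^2 = 4356 ≡ 47 (mod 139)
13^15 = 13^8 · 13^4 · 13^2 · 13^1 ≡ 47 · 66 · 30 · 13 ≡ 63 (mod 139).
So B = 63. Elena then computes K = B^x mod p = 63^6 mod 139.
63^1 ≡ 63 (mod 139)
63^2 = (63^1)^2 ≡ 63^2 = 3969 ≡ 77 (mod 139)
63^4 = (63^2)^2 ≡ 77^2 = 5929 ≡ 91 (mod 139)
63^6 = 63^4 · 63^2 ≡ 91 · 77 ≡ 57 (mod 139).

57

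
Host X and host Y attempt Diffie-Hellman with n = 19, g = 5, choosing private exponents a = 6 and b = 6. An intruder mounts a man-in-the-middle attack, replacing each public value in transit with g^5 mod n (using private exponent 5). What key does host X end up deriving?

Host X receives an intruder's public value M = 5^5 mod 19 instead of the honest one.
5^1 ≡ 5 (mod 19)
5^2 = (5^1)^2 ≡ 5^2 = 25 ≡ 6 (mod 19)
5^4 = (5^2)^2 ≡ 6^2 = 36 ≡ 17 (mod 19)
5^5 = 5^4 · 5^1 ≡ 17 · 5 ≡ 9 (mod 19).
So M = 9. Host X computes K = M^6 mod 19.
9^1 ≡ 9 (mod 19)
9^2 = (9^1)^2 ≡ 9^2 = 81 ≡ 5 (mod 19)
9^4 = (9^2)^2 ≡ 5^2 = 25 ≡ 6 (mod 19)
9^6 = 9^4 · 9^2 ≡ 6 · 5 ≡ 11 (mod 19).

11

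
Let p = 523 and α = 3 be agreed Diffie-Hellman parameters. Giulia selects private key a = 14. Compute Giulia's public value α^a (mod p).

Public value = 3^14 (mod 523).
3^1 ≡ 3 (mod 523)
3^2 = (3^1)^2 ≡ 3^2 = 9 ≡ 9 (mod 523)
3^4 = (3^2)^2 ≡ 9^2 = 81 ≡ 81 (mod 523)
3^8 = (3^4)^2 ≡ 81^2 = 6561 ≡ 285 (mod 523)
3^14 = 3^8 · 3^4 · 3^2 ≡ 285 · 81 · 9 ≡ 134 (mod 523).

134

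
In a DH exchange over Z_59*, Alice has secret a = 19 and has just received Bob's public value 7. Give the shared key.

12

Shared key K = 7^19 mod 59.
7^1 ≡ 7 (mod 59)
7^2 = (7^1)^2 ≡ 7^2 = 49 ≡ 49 (mod 59)
7^4 = (7^2)^2 ≡ 49^2 = 2401 ≡ 41 (mod 59)
7^8 = (7^4)^2 ≡ 41^2 = 1681 ≡ 29 (mod 59)
7^16 = (7^8)^2 ≡ 29^2 = 841 ≡ 15 (mod 59)
7^19 = 7^16 · 7^2 · 7^1 ≡ 15 · 49 · 7 ≡ 12 (mod 59).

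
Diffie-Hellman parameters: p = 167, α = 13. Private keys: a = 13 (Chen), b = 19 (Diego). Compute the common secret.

83

Diego sends B = α^b mod p = 13^19 mod 167.
13^1 ≡ 13 (mod 167)
13^2 = (13^1)^2 ≡ 13^2 = 169 ≡ 2 (mod 167)
13^4 = (13^2)^2 ≡ 2^2 = 4 ≡ 4 (mod 167)
13^8 = (13^4)^2 ≡ 4^2 = 16 ≡ 16 (mod 167)
13^16 = (13^8)^2 ≡ 16^2 = 256 ≡ 89 (mod 167)
13^19 = 13^16 · 13^2 · 13^1 ≡ 89 · 2 · 13 ≡ 143 (mod 167).
So B = 143. Chen then computes K = B^a mod p = 143^13 mod 167.
143^1 ≡ 143 (mod 167)
143^2 = (143^1)^2 ≡ 143^2 = 20449 ≡ 75 (mod 167)
143^4 = (143^2)^2 ≡ 75^2 = 5625 ≡ 114 (mod 167)
143^8 = (143^4)^2 ≡ 114^2 = 12996 ≡ 137 (mod 167)
143^13 = 143^8 · 143^4 · 143^1 ≡ 137 · 114 · 143 ≡ 83 (mod 167).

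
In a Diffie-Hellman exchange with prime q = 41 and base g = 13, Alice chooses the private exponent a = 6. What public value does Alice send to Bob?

2

Public value = 13^6 mod 41.
13^1 ≡ 13 (mod 41)
13^2 = (13^1)^2 ≡ 13^2 = 169 ≡ 5 (mod 41)
13^4 = (13^2)^2 ≡ 5^2 = 25 ≡ 25 (mod 41)
13^6 = 13^4 · 13^2 ≡ 25 · 5 ≡ 2 (mod 41).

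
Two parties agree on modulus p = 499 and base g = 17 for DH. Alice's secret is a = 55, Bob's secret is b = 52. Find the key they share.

489

Alice sends A = g^a mod p = 17^55 mod 499.
17^1 ≡ 17 (mod 499)
17^2 = (17^1)^2 ≡ 17^2 = 289 ≡ 289 (mod 499)
17^4 = (17^2)^2 ≡ 289^2 = 83521 ≡ 188 (mod 499)
17^8 = (17^4)^2 ≡ 188^2 = 35344 ≡ 414 (mod 499)
17^16 = (17^8)^2 ≡ 414^2 = 171396 ≡ 239 (mod 499)
17^32 = (17^16)^2 ≡ 239^2 = 57121 ≡ 235 (mod 499)
17^55 = 17^32 · 17^16 · 17^4 · 17^2 · 17^1 ≡ 235 · 239 · 188 · 289 · 17 ≡ 112 (mod 499).
So A = 112. Bob then computes K = A^b mod p = 112^52 mod 499.
112^1 ≡ 112 (mod 499)
112^2 = (112^1)^2 ≡ 112^2 = 12544 ≡ 69 (mod 499)
112^4 = (112^2)^2 ≡ 69^2 = 4761 ≡ 270 (mod 499)
112^8 = (112^4)^2 ≡ 270^2 = 72900 ≡ 46 (mod 499)
112^16 = (112^8)^2 ≡ 46^2 = 2116 ≡ 120 (mod 499)
112^32 = (112^16)^2 ≡ 120^2 = 14400 ≡ 428 (mod 499)
112^52 = 112^32 · 112^16 · 112^4 ≡ 428 · 120 · 270 ≡ 489 (mod 499).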